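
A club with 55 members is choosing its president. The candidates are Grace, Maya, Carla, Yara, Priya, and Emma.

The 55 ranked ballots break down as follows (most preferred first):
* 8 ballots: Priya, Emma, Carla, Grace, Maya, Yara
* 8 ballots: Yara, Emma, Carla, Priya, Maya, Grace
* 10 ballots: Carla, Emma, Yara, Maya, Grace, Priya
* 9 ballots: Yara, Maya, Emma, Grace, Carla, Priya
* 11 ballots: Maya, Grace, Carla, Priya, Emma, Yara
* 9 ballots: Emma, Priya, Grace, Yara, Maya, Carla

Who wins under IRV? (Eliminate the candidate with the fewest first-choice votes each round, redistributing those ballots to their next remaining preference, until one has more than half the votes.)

Emma

Round 1: Grace 0, Maya 11, Carla 10, Yara 17, Priya 8, Emma 9. Grace eliminated.
Round 2: Maya 11, Carla 10, Yara 17, Priya 8, Emma 9. Priya eliminated.
Round 3: Maya 11, Carla 10, Yara 17, Emma 17. Carla eliminated.
Round 4: Maya 11, Yara 17, Emma 27. Maya eliminated.
Round 5: Yara 17, Emma 38. Emma has a majority (≥28).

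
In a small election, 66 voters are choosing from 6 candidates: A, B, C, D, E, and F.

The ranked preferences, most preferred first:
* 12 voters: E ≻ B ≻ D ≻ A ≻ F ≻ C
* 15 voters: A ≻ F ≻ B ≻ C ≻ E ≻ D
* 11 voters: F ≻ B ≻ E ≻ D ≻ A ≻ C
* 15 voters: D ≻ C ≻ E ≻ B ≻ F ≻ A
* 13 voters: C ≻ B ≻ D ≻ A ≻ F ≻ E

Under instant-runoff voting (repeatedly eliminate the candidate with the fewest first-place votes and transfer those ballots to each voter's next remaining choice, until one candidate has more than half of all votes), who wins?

E

Round 1: A 15, B 0, C 13, D 15, E 12, F 11. B eliminated.
Round 2: A 15, C 13, D 15, E 12, F 11. F eliminated.
Round 3: A 15, C 13, D 15, E 23. C eliminated.
Round 4: A 15, D 28, E 23. A eliminated.
Round 5: D 28, E 38. E has a majority (≥34).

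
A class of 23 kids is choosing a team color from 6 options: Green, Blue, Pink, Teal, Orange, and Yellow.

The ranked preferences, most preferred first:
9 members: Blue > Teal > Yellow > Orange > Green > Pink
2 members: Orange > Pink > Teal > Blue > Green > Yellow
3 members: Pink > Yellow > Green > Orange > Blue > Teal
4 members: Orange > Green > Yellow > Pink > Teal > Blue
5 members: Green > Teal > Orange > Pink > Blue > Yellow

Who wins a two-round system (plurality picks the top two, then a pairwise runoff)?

Round 1 first-place votes: Green 5, Blue 9, Pink 3, Teal 0, Orange 6, Yellow 0. Blue and Orange advance.
Runoff: Blue is ranked above Orange on 9 ballots, Orange above Blue on 14.

Orange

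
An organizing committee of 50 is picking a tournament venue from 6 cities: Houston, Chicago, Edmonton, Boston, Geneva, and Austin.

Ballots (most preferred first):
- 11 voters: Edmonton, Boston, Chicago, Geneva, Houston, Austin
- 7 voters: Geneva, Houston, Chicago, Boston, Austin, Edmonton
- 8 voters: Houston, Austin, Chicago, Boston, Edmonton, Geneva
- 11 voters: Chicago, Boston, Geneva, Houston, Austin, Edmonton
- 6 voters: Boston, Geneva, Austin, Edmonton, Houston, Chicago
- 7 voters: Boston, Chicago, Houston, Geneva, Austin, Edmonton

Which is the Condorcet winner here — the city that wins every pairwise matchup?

Chicago vs Houston: 29–21
Chicago vs Edmonton: 33–17
Chicago vs Boston: 26–24
Chicago vs Geneva: 37–13
Chicago vs Austin: 36–14
Chicago beats every other city.

Chicago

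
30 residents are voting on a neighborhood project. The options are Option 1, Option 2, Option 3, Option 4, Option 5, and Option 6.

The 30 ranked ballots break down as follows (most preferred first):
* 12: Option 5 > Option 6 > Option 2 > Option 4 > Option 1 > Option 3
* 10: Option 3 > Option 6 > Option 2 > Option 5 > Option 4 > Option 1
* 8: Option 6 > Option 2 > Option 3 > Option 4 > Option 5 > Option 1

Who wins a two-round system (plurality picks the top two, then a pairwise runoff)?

Option 3

Round 1 first-place votes: Option 1 0, Option 2 0, Option 3 10, Option 4 0, Option 5 12, Option 6 8. Option 5 and Option 3 advance.
Runoff: Option 5 is ranked above Option 3 on 12 ballots, Option 3 above Option 5 on 18.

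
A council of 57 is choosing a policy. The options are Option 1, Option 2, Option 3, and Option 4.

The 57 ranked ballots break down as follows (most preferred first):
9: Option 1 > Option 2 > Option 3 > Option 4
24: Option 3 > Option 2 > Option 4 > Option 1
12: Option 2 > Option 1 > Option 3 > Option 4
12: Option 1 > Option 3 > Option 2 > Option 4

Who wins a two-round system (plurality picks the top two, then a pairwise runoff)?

Option 1

Round 1 first-place votes: Option 1 21, Option 2 12, Option 3 24, Option 4 0. Option 3 and Option 1 advance.
Runoff: Option 3 is ranked above Option 1 on 24 ballots, Option 1 above Option 3 on 33.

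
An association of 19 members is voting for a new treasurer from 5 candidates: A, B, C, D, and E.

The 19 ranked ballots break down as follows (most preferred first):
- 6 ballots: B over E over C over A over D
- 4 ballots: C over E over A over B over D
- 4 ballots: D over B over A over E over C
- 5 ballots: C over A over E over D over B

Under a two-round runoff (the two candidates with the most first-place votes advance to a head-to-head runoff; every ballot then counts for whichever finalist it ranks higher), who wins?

Round 1 first-place votes: A 0, B 6, C 9, D 4, E 0. C and B advance.
Runoff: C is ranked above B on 9 ballots, B above C on 10.

B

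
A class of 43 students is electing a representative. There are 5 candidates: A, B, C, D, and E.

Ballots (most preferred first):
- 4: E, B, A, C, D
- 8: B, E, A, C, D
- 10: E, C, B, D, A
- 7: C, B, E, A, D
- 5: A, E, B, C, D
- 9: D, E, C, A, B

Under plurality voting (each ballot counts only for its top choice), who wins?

E

First-place votes: A 5, B 8, C 7, D 9, E 14.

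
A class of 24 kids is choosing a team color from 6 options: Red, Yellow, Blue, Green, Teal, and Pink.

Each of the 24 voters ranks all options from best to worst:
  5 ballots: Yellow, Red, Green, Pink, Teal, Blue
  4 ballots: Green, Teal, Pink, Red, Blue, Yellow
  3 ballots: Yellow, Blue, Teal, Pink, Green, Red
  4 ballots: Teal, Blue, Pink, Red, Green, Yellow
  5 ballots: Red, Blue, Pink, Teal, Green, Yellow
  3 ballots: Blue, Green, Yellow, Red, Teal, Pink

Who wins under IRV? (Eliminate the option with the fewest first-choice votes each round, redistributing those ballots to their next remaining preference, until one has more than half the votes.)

Red

Round 1: Red 5, Yellow 8, Blue 3, Green 4, Teal 4, Pink 0. Pink eliminated.
Round 2: Red 5, Yellow 8, Blue 3, Green 4, Teal 4. Blue eliminated.
Round 3: Red 5, Yellow 8, Green 7, Teal 4. Teal eliminated.
Round 4: Red 9, Yellow 8, Green 7. Green eliminated.
Round 5: Red 13, Yellow 11. Red has a majority (≥13).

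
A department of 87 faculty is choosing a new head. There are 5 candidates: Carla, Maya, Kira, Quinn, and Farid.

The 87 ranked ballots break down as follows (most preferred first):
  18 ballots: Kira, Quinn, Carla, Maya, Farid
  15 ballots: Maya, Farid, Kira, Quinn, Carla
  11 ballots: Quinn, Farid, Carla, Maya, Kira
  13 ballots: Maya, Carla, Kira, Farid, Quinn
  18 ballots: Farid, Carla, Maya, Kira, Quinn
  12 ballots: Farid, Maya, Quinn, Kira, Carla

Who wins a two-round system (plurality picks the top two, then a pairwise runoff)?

Round 1 first-place votes: Carla 0, Maya 28, Kira 18, Quinn 11, Farid 30. Farid and Maya advance.
Runoff: Farid is ranked above Maya on 41 ballots, Maya above Farid on 46.

Maya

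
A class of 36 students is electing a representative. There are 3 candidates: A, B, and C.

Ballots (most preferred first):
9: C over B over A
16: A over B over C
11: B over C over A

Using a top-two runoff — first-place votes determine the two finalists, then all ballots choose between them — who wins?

B

Round 1 first-place votes: A 16, B 11, C 9. A and B advance.
Runoff: A is ranked above B on 16 ballots, B above A on 20.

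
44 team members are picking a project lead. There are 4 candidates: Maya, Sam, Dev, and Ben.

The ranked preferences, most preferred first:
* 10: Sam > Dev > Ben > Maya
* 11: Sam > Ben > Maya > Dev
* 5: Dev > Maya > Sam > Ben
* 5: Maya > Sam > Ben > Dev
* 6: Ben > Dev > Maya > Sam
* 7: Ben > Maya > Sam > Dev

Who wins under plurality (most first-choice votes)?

Sam

First-place votes: Maya 5, Sam 21, Dev 5, Ben 13.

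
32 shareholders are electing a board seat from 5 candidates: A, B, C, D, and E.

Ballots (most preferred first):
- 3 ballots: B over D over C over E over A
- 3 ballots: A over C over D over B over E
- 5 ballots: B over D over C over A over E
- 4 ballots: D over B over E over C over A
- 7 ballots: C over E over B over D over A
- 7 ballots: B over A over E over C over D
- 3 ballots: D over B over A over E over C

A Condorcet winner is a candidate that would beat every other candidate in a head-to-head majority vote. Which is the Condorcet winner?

B vs A: 29–3
B vs C: 22–10
B vs D: 22–10
B vs E: 25–7
B beats every other candidate.

B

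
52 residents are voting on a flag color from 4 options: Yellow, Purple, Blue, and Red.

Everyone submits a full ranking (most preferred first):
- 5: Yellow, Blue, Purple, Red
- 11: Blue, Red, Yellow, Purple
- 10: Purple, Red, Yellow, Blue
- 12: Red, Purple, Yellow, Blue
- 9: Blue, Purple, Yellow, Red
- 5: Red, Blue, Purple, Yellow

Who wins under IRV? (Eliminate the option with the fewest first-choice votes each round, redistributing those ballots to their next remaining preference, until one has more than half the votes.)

Round 1: Yellow 5, Purple 10, Blue 20, Red 17. Yellow eliminated.
Round 2: Purple 10, Blue 25, Red 17. Purple eliminated.
Round 3: Blue 25, Red 27. Red has a majority (≥27).

Red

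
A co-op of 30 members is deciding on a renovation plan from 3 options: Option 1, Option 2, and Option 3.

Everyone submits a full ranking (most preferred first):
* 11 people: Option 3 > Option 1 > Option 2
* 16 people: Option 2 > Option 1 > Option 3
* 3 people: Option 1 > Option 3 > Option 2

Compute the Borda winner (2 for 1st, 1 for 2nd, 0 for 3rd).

Option 1: 11×1 + 16×1 + 3×2 = 33
Option 2: 11×0 + 16×2 + 3×0 = 32
Option 3: 11×2 + 16×0 + 3×1 = 25

Option 1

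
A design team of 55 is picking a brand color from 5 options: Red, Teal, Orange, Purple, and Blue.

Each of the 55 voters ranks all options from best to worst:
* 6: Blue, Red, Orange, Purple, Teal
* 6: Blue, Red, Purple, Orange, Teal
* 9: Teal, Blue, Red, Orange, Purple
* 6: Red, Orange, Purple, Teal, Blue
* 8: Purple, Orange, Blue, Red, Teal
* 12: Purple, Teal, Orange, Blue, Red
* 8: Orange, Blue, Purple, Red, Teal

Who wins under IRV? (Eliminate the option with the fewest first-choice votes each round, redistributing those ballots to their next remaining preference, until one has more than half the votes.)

Round 1: Red 6, Teal 9, Orange 8, Purple 20, Blue 12. Red eliminated.
Round 2: Teal 9, Orange 14, Purple 20, Blue 12. Teal eliminated.
Round 3: Orange 14, Purple 20, Blue 21. Orange eliminated.
Round 4: Purple 26, Blue 29. Blue has a majority (≥28).

Blue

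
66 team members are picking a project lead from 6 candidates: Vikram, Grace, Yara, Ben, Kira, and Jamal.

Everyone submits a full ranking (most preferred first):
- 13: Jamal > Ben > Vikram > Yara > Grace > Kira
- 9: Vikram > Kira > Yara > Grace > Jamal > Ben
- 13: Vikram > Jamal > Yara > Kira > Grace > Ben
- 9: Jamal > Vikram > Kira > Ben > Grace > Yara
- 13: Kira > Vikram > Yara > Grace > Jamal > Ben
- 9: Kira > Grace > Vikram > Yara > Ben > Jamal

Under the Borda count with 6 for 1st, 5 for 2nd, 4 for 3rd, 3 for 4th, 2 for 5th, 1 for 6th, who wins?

Vikram: 13×4 + 9×6 + 13×6 + 9×5 + 13×5 + 9×4 = 330
Grace: 13×2 + 9×3 + 13×2 + 9×2 + 13×3 + 9×5 = 181
Yara: 13×3 + 9×4 + 13×4 + 9×1 + 13×4 + 9×3 = 215
Ben: 13×5 + 9×1 + 13×1 + 9×3 + 13×1 + 9×2 = 145
Kira: 13×1 + 9×5 + 13×3 + 9×4 + 13×6 + 9×6 = 265
Jamal: 13×6 + 9×2 + 13×5 + 9×6 + 13×2 + 9×1 = 250

Vikram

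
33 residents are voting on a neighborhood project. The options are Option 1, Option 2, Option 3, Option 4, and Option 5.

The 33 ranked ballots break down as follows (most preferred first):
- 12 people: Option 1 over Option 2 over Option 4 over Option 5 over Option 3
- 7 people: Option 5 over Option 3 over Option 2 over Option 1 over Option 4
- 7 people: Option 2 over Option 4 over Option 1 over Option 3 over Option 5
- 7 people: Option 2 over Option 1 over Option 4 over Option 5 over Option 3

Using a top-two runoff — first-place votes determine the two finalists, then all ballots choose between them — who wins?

Round 1 first-place votes: Option 1 12, Option 2 14, Option 3 0, Option 4 0, Option 5 7. Option 2 and Option 1 advance.
Runoff: Option 2 is ranked above Option 1 on 21 ballots, Option 1 above Option 2 on 12.

Option 2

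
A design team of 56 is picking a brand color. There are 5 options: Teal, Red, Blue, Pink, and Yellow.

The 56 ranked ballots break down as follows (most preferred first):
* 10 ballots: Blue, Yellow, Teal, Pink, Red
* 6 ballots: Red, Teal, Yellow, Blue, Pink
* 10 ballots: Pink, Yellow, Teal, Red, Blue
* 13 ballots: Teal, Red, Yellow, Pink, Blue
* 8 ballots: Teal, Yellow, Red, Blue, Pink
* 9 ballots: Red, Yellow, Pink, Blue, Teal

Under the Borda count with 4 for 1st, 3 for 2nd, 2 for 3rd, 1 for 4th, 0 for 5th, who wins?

Teal: 10×2 + 6×3 + 10×2 + 13×4 + 8×4 + 9×0 = 142
Red: 10×0 + 6×4 + 10×1 + 13×3 + 8×2 + 9×4 = 125
Blue: 10×4 + 6×1 + 10×0 + 13×0 + 8×1 + 9×1 = 63
Pink: 10×1 + 6×0 + 10×4 + 13×1 + 8×0 + 9×2 = 81
Yellow: 10×3 + 6×2 + 10×3 + 13×2 + 8×3 + 9×3 = 149

Yellow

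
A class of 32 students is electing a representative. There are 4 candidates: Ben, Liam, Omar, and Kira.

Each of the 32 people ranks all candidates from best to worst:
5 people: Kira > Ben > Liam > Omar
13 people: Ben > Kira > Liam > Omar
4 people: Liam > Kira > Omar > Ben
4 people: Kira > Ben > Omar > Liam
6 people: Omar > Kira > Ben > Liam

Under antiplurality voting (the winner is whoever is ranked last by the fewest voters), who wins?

Kira

Last-place votes: Ben 4, Liam 10, Omar 18, Kira 0.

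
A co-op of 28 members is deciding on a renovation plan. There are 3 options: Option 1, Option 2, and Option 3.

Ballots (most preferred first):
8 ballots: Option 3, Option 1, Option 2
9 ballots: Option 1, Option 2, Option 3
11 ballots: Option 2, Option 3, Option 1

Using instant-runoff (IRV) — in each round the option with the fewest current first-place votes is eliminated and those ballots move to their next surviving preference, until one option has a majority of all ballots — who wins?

Round 1: Option 1 9, Option 2 11, Option 3 8. Option 3 eliminated.
Round 2: Option 1 17, Option 2 11. Option 1 has a majority (≥15).

Option 1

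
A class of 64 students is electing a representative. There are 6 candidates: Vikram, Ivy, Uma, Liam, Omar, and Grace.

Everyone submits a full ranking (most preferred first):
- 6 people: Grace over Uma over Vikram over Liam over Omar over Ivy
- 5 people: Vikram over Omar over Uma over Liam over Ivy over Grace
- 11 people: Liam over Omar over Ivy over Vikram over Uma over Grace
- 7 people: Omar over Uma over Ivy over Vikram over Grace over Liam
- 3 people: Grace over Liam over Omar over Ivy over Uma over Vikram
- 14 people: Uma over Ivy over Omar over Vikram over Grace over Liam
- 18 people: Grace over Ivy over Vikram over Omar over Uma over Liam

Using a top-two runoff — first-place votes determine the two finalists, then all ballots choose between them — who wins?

Round 1 first-place votes: Vikram 5, Ivy 0, Uma 14, Liam 11, Omar 7, Grace 27. Grace and Uma advance.
Runoff: Grace is ranked above Uma on 27 ballots, Uma above Grace on 37.

Uma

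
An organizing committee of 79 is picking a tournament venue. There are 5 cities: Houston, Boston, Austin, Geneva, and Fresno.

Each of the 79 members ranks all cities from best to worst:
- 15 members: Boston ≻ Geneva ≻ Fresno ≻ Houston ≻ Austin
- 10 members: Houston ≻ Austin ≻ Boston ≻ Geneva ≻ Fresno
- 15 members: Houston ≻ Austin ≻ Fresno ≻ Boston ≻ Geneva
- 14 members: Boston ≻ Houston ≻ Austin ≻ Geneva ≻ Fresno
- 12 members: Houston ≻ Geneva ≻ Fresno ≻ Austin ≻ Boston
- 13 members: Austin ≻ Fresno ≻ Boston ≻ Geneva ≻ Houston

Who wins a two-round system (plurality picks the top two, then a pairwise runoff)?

Round 1 first-place votes: Houston 37, Boston 29, Austin 13, Geneva 0, Fresno 0. Houston and Boston advance.
Runoff: Houston is ranked above Boston on 37 ballots, Boston above Houston on 42.

Boston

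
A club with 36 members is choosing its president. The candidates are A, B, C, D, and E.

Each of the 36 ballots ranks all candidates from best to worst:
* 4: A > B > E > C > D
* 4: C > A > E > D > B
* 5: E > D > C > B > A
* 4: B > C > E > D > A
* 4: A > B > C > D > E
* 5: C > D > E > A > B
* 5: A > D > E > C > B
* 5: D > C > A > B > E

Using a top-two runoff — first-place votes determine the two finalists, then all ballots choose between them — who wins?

C

Round 1 first-place votes: A 13, B 4, C 9, D 5, E 5. A and C advance.
Runoff: A is ranked above C on 13 ballots, C above A on 23.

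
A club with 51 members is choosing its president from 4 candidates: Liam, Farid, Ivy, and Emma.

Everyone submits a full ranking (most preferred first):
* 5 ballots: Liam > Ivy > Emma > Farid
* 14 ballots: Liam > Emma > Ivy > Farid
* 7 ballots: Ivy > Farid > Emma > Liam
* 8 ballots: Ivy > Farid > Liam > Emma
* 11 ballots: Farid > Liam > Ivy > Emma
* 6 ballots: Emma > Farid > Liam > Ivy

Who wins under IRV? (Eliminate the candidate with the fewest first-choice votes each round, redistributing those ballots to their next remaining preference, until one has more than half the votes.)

Round 1: Liam 19, Farid 11, Ivy 15, Emma 6. Emma eliminated.
Round 2: Liam 19, Farid 17, Ivy 15. Ivy eliminated.
Round 3: Liam 19, Farid 32. Farid has a majority (≥26).

Farid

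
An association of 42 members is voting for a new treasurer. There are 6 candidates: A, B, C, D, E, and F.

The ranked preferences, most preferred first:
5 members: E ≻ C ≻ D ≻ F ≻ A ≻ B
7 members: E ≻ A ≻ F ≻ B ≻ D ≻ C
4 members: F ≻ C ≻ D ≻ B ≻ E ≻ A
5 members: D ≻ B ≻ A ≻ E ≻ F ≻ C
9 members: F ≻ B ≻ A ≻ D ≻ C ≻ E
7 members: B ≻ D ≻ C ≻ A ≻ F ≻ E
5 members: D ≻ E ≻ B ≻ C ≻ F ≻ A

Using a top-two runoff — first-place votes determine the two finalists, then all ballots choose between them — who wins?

Round 1 first-place votes: A 0, B 7, C 0, D 10, E 12, F 13. F and E advance.
Runoff: F is ranked above E on 20 ballots, E above F on 22.

E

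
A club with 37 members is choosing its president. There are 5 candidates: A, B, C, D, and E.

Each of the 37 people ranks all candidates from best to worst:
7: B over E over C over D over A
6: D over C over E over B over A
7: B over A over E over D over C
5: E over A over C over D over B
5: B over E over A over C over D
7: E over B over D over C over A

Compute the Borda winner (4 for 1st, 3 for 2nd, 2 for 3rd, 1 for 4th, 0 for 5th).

A: 7×0 + 6×0 + 7×3 + 5×3 + 5×2 + 7×0 = 46
B: 7×4 + 6×1 + 7×4 + 5×0 + 5×4 + 7×3 = 103
C: 7×2 + 6×3 + 7×0 + 5×2 + 5×1 + 7×1 = 54
D: 7×1 + 6×4 + 7×1 + 5×1 + 5×0 + 7×2 = 57
E: 7×3 + 6×2 + 7×2 + 5×4 + 5×3 + 7×4 = 110

E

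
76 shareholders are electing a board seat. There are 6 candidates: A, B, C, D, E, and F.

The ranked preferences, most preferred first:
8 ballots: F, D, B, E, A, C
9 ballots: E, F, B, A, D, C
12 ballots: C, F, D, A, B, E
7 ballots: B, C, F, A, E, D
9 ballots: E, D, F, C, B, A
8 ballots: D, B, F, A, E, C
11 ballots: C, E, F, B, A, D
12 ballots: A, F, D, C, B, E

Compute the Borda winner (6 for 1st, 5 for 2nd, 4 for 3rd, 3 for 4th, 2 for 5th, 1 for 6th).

F

A: 8×2 + 9×3 + 12×3 + 7×3 + 9×1 + 8×3 + 11×2 + 12×6 = 227
B: 8×4 + 9×4 + 12×2 + 7×6 + 9×2 + 8×5 + 11×3 + 12×2 = 249
C: 8×1 + 9×1 + 12×6 + 7×5 + 9×3 + 8×1 + 11×6 + 12×3 = 261
D: 8×5 + 9×2 + 12×4 + 7×1 + 9×5 + 8×6 + 11×1 + 12×4 = 265
E: 8×3 + 9×6 + 12×1 + 7×2 + 9×6 + 8×2 + 11×5 + 12×1 = 241
F: 8×6 + 9×5 + 12×5 + 7×4 + 9×4 + 8×4 + 11×4 + 12×5 = 353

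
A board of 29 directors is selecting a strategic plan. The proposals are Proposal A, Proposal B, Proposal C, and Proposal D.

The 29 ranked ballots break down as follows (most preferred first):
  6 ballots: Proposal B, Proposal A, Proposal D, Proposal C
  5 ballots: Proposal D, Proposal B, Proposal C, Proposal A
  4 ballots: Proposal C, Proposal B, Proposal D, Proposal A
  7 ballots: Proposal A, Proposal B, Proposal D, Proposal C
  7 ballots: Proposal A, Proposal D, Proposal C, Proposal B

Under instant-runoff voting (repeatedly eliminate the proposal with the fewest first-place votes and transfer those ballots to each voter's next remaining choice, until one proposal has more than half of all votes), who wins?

Round 1: Proposal A 14, Proposal B 6, Proposal C 4, Proposal D 5. Proposal C eliminated.
Round 2: Proposal A 14, Proposal B 10, Proposal D 5. Proposal D eliminated.
Round 3: Proposal A 14, Proposal B 15. Proposal B has a majority (≥15).

Proposal B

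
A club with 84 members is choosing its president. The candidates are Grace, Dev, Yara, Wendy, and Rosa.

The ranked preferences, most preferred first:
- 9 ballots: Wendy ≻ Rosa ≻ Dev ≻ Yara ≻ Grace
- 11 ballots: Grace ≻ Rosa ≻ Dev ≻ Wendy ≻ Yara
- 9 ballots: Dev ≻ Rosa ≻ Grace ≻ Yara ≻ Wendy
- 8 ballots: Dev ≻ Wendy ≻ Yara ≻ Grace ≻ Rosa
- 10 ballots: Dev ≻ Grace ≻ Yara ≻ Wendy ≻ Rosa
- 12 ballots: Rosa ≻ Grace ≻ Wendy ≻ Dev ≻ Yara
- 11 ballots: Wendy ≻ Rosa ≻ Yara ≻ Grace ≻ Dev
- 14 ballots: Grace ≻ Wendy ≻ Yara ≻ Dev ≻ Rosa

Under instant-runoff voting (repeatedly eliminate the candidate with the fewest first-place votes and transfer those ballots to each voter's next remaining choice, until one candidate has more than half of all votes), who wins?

Grace

Round 1: Grace 25, Dev 27, Yara 0, Wendy 20, Rosa 12. Yara eliminated.
Round 2: Grace 25, Dev 27, Wendy 20, Rosa 12. Rosa eliminated.
Round 3: Grace 37, Dev 27, Wendy 20. Wendy eliminated.
Round 4: Grace 48, Dev 36. Grace has a majority (≥43).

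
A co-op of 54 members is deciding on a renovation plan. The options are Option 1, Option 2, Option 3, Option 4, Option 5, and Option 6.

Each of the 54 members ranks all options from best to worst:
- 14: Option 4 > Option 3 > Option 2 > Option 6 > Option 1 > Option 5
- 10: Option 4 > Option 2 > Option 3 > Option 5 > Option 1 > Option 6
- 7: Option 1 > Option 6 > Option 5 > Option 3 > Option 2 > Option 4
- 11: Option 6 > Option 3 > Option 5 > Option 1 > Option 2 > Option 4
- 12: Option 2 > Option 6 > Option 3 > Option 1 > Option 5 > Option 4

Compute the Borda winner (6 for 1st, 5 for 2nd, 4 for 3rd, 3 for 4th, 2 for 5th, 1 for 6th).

Option 1: 14×2 + 10×2 + 7×6 + 11×3 + 12×3 = 159
Option 2: 14×4 + 10×5 + 7×2 + 11×2 + 12×6 = 214
Option 3: 14×5 + 10×4 + 7×3 + 11×5 + 12×4 = 234
Option 4: 14×6 + 10×6 + 7×1 + 11×1 + 12×1 = 174
Option 5: 14×1 + 10×3 + 7×4 + 11×4 + 12×2 = 140
Option 6: 14×3 + 10×1 + 7×5 + 11×6 + 12×5 = 213

Option 3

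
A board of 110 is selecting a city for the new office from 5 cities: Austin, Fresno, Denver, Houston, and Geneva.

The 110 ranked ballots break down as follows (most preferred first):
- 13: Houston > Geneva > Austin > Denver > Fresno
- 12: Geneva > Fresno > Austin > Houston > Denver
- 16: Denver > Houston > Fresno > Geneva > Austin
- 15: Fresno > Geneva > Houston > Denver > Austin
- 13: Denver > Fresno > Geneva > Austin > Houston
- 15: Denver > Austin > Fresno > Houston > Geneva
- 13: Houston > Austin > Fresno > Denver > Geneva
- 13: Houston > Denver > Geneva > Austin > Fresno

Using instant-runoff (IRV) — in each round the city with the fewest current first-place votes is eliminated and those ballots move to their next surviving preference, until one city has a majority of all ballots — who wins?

Round 1: Austin 0, Fresno 15, Denver 44, Houston 39, Geneva 12. Austin eliminated.
Round 2: Fresno 15, Denver 44, Houston 39, Geneva 12. Geneva eliminated.
Round 3: Fresno 27, Denver 44, Houston 39. Fresno eliminated.
Round 4: Denver 44, Houston 66. Houston has a majority (≥56).

Houston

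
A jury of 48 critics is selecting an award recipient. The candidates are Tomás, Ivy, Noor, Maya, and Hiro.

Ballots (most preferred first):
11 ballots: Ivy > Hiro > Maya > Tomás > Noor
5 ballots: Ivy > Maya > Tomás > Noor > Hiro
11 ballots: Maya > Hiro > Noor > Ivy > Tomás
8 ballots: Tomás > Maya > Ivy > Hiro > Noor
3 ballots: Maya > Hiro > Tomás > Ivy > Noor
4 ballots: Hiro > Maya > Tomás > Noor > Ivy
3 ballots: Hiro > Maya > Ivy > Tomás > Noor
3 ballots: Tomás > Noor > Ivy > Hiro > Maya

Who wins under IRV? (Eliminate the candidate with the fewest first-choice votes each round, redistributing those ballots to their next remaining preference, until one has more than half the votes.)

Maya

Round 1: Tomás 11, Ivy 16, Noor 0, Maya 14, Hiro 7. Noor eliminated.
Round 2: Tomás 11, Ivy 16, Maya 14, Hiro 7. Hiro eliminated.
Round 3: Tomás 11, Ivy 16, Maya 21. Tomás eliminated.
Round 4: Ivy 19, Maya 29. Maya has a majority (≥25).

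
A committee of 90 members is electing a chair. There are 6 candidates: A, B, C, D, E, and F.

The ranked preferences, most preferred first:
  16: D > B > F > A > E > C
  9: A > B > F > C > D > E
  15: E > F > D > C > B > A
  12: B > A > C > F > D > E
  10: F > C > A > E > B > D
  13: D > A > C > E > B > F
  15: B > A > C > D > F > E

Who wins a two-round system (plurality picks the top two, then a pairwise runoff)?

Round 1 first-place votes: A 9, B 27, C 0, D 29, E 15, F 10. D and B advance.
Runoff: D is ranked above B on 44 ballots, B above D on 46.

B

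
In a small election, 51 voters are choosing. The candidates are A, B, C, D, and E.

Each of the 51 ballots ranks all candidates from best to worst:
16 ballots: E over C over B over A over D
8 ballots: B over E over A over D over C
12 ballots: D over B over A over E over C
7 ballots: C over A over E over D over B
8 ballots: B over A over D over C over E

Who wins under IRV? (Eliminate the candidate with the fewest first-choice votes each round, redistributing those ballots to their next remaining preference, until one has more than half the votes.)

Round 1: A 0, B 16, C 7, D 12, E 16. A eliminated.
Round 2: B 16, C 7, D 12, E 16. C eliminated.
Round 3: B 16, D 12, E 23. D eliminated.
Round 4: B 28, E 23. B has a majority (≥26).

B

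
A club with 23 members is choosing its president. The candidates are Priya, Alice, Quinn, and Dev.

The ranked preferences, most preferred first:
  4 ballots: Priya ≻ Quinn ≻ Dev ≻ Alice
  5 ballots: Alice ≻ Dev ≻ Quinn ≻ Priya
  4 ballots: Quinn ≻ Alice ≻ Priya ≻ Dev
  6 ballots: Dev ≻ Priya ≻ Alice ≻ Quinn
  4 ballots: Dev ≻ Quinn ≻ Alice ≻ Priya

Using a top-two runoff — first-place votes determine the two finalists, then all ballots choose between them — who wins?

Dev

Round 1 first-place votes: Priya 4, Alice 5, Quinn 4, Dev 10. Dev and Alice advance.
Runoff: Dev is ranked above Alice on 14 ballots, Alice above Dev on 9.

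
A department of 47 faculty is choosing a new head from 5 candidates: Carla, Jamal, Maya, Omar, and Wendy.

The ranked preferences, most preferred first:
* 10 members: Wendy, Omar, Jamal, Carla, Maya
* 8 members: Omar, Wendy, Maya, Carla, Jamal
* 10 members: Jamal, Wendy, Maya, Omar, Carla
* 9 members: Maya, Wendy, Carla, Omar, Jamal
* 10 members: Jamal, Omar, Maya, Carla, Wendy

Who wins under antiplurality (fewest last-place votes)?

Last-place votes: Carla 10, Jamal 17, Maya 10, Omar 0, Wendy 10.

Omar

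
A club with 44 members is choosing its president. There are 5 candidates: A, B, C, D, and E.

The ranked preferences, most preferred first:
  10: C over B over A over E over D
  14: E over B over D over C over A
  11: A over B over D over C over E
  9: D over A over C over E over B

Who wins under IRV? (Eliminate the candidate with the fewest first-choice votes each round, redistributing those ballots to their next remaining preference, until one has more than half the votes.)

A

Round 1: A 11, B 0, C 10, D 9, E 14. B eliminated.
Round 2: A 11, C 10, D 9, E 14. D eliminated.
Round 3: A 20, C 10, E 14. C eliminated.
Round 4: A 30, E 14. A has a majority (≥23).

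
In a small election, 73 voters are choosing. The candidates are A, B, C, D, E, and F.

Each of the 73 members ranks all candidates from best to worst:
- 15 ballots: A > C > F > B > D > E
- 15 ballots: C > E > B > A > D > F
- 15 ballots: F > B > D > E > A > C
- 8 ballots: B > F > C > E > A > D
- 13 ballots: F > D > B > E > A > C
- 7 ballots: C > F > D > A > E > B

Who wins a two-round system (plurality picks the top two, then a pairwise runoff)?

C

Round 1 first-place votes: A 15, B 8, C 22, D 0, E 0, F 28. F and C advance.
Runoff: F is ranked above C on 36 ballots, C above F on 37.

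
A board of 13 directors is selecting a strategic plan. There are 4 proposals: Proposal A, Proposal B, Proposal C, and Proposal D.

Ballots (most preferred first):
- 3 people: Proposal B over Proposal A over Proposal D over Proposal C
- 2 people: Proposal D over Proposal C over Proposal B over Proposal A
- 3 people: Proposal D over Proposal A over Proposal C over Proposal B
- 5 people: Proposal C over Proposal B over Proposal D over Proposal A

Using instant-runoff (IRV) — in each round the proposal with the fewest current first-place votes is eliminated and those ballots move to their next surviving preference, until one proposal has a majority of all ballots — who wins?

Proposal D

Round 1: Proposal A 0, Proposal B 3, Proposal C 5, Proposal D 5. Proposal A eliminated.
Round 2: Proposal B 3, Proposal C 5, Proposal D 5. Proposal B eliminated.
Round 3: Proposal C 5, Proposal D 8. Proposal D has a majority (≥7).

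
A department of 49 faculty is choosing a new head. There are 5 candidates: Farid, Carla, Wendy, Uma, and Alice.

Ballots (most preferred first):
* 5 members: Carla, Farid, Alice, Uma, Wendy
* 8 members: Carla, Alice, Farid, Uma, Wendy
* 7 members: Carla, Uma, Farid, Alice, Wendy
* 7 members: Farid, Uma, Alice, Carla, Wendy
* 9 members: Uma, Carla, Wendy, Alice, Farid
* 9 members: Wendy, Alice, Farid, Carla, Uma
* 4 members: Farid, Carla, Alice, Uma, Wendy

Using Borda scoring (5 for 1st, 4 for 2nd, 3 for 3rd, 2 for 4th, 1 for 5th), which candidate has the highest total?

Carla

Farid: 5×4 + 8×3 + 7×3 + 7×5 + 9×1 + 9×3 + 4×5 = 156
Carla: 5×5 + 8×5 + 7×5 + 7×2 + 9×4 + 9×2 + 4×4 = 184
Wendy: 5×1 + 8×1 + 7×1 + 7×1 + 9×3 + 9×5 + 4×1 = 103
Uma: 5×2 + 8×2 + 7×4 + 7×4 + 9×5 + 9×1 + 4×2 = 144
Alice: 5×3 + 8×4 + 7×2 + 7×3 + 9×2 + 9×4 + 4×3 = 148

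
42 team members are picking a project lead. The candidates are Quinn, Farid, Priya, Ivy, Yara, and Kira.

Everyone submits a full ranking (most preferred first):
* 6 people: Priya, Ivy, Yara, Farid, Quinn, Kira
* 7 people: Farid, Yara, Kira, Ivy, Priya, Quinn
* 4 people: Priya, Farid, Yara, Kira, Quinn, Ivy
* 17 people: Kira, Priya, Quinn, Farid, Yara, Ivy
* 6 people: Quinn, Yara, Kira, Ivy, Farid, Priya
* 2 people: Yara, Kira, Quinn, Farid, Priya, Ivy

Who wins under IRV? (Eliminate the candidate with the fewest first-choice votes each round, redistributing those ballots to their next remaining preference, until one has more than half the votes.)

Round 1: Quinn 6, Farid 7, Priya 10, Ivy 0, Yara 2, Kira 17. Ivy eliminated.
Round 2: Quinn 6, Farid 7, Priya 10, Yara 2, Kira 17. Yara eliminated.
Round 3: Quinn 6, Farid 7, Priya 10, Kira 19. Quinn eliminated.
Round 4: Farid 7, Priya 10, Kira 25. Kira has a majority (≥22).

Kira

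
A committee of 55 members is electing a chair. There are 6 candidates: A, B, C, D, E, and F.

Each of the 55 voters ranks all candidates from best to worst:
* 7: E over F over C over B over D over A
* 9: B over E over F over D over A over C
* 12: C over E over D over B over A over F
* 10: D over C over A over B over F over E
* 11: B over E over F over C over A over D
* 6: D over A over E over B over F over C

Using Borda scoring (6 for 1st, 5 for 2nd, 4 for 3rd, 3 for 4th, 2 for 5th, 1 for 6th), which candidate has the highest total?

A: 7×1 + 9×2 + 12×2 + 10×4 + 11×2 + 6×5 = 141
B: 7×3 + 9×6 + 12×3 + 10×3 + 11×6 + 6×3 = 225
C: 7×4 + 9×1 + 12×6 + 10×5 + 11×3 + 6×1 = 198
D: 7×2 + 9×3 + 12×4 + 10×6 + 11×1 + 6×6 = 196
E: 7×6 + 9×5 + 12×5 + 10×1 + 11×5 + 6×4 = 236
F: 7×5 + 9×4 + 12×1 + 10×2 + 11×4 + 6×2 = 159

E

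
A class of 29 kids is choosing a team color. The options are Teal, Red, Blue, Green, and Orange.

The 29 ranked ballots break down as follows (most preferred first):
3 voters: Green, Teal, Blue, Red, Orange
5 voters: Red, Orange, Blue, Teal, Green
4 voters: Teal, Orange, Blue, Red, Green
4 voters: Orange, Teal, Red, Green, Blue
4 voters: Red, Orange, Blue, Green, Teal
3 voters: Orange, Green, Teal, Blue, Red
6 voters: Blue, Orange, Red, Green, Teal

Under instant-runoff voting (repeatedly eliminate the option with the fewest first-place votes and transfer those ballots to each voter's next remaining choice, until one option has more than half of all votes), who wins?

Orange

Round 1: Teal 4, Red 9, Blue 6, Green 3, Orange 7. Green eliminated.
Round 2: Teal 7, Red 9, Blue 6, Orange 7. Blue eliminated.
Round 3: Teal 7, Red 9, Orange 13. Teal eliminated.
Round 4: Red 12, Orange 17. Orange has a majority (≥15).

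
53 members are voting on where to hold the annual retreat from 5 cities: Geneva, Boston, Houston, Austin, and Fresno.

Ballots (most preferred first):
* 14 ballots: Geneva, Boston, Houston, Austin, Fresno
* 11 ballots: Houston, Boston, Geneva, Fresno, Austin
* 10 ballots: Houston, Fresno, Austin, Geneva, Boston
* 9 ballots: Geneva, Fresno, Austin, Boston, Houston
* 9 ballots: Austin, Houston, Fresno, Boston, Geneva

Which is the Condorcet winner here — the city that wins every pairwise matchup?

Houston vs Geneva: 30–23
Houston vs Boston: 30–23
Houston vs Austin: 35–18
Houston vs Fresno: 44–9
Houston beats every other city.

Houston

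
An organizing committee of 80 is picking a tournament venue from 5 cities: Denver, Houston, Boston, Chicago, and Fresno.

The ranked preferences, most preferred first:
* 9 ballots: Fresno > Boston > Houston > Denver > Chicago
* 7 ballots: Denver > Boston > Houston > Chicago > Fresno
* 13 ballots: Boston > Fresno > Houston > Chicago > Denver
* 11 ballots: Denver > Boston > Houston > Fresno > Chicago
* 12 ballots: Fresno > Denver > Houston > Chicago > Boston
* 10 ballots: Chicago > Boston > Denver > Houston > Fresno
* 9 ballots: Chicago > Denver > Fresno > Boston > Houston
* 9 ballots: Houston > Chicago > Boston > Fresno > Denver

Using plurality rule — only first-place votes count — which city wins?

First-place votes: Denver 18, Houston 9, Boston 13, Chicago 19, Fresno 21.

Fresno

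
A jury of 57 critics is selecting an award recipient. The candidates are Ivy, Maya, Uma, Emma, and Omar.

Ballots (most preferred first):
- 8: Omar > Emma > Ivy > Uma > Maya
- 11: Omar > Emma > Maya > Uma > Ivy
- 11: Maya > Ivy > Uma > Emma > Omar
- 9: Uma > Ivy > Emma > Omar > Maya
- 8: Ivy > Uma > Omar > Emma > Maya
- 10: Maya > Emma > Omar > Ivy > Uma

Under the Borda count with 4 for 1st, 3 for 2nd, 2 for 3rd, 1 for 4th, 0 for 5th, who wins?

Ivy: 8×2 + 11×0 + 11×3 + 9×3 + 8×4 + 10×1 = 118
Maya: 8×0 + 11×2 + 11×4 + 9×0 + 8×0 + 10×4 = 106
Uma: 8×1 + 11×1 + 11×2 + 9×4 + 8×3 + 10×0 = 101
Emma: 8×3 + 11×3 + 11×1 + 9×2 + 8×1 + 10×3 = 124
Omar: 8×4 + 11×4 + 11×0 + 9×1 + 8×2 + 10×2 = 121

Emma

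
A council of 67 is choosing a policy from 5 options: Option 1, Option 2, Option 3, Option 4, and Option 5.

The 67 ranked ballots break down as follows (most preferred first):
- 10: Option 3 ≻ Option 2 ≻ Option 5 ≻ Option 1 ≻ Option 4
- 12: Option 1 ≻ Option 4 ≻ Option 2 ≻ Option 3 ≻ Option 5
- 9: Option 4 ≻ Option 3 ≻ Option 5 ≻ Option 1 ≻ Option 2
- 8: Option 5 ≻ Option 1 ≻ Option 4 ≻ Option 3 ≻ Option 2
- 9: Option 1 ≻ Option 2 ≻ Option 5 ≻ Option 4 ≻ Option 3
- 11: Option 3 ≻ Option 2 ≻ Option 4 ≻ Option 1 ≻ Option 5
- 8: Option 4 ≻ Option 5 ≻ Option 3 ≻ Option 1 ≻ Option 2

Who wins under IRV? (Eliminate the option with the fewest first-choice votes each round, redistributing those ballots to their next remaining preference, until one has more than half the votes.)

Round 1: Option 1 21, Option 2 0, Option 3 21, Option 4 17, Option 5 8. Option 2 eliminated.
Round 2: Option 1 21, Option 3 21, Option 4 17, Option 5 8. Option 5 eliminated.
Round 3: Option 1 29, Option 3 21, Option 4 17. Option 4 eliminated.
Round 4: Option 1 29, Option 3 38. Option 3 has a majority (≥34).

Option 3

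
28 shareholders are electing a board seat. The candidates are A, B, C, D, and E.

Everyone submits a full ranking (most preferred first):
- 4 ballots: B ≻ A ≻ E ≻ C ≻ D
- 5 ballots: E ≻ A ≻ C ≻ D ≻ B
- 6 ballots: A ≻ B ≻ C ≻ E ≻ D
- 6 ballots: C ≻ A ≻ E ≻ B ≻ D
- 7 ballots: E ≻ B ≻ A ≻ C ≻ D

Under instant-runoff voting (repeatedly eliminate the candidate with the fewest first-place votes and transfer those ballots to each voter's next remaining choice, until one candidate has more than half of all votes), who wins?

A

Round 1: A 6, B 4, C 6, D 0, E 12. D eliminated.
Round 2: A 6, B 4, C 6, E 12. B eliminated.
Round 3: A 10, C 6, E 12. C eliminated.
Round 4: A 16, E 12. A has a majority (≥15).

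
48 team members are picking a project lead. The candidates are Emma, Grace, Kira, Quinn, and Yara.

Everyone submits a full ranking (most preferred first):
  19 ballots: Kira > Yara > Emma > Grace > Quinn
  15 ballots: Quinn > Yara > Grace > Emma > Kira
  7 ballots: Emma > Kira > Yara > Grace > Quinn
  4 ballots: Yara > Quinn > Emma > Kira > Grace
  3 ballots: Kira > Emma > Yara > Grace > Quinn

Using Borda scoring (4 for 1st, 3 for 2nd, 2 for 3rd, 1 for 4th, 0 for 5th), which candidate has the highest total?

Yara

Emma: 19×2 + 15×1 + 7×4 + 4×2 + 3×3 = 98
Grace: 19×1 + 15×2 + 7×1 + 4×0 + 3×1 = 59
Kira: 19×4 + 15×0 + 7×3 + 4×1 + 3×4 = 113
Quinn: 19×0 + 15×4 + 7×0 + 4×3 + 3×0 = 72
Yara: 19×3 + 15×3 + 7×2 + 4×4 + 3×2 = 138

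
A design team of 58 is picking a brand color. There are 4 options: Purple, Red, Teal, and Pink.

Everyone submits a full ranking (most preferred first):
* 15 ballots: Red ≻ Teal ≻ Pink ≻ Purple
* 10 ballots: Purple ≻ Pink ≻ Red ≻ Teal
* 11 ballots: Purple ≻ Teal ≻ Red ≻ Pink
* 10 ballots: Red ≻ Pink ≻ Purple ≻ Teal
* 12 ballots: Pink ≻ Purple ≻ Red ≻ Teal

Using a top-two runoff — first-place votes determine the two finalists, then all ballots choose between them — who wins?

Round 1 first-place votes: Purple 21, Red 25, Teal 0, Pink 12. Red and Purple advance.
Runoff: Red is ranked above Purple on 25 ballots, Purple above Red on 33.

Purple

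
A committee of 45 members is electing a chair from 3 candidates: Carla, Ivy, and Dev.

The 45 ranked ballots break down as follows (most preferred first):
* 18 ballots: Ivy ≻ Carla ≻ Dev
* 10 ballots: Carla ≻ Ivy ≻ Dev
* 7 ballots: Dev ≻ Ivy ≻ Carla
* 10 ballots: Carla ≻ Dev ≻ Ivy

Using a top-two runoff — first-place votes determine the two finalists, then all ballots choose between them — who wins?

Round 1 first-place votes: Carla 20, Ivy 18, Dev 7. Carla and Ivy advance.
Runoff: Carla is ranked above Ivy on 20 ballots, Ivy above Carla on 25.

Ivy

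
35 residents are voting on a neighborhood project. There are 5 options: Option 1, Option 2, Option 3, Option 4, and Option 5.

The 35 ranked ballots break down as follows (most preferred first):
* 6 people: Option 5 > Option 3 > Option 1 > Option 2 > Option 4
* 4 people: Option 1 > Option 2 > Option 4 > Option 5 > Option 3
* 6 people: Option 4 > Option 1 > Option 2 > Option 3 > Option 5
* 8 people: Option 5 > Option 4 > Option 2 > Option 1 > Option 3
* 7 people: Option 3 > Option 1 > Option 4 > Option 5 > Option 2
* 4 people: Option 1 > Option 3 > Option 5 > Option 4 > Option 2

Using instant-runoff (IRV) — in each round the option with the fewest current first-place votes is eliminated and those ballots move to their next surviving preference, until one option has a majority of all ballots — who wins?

Option 1

Round 1: Option 1 8, Option 2 0, Option 3 7, Option 4 6, Option 5 14. Option 2 eliminated.
Round 2: Option 1 8, Option 3 7, Option 4 6, Option 5 14. Option 4 eliminated.
Round 3: Option 1 14, Option 3 7, Option 5 14. Option 3 eliminated.
Round 4: Option 1 21, Option 5 14. Option 1 has a majority (≥18).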